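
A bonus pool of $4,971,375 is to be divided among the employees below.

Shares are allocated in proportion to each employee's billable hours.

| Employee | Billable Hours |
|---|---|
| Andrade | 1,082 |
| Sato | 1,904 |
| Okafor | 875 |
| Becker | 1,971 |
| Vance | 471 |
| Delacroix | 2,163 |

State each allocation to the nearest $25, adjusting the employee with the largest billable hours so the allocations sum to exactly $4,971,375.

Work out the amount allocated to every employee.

Andrade: $635,375 · Sato: $1,118,050 · Okafor: $513,825 · Becker: $1,157,400 · Vance: $276,575 · Delacroix: $1,270,150

Total billable hours = 1,082 + 1,904 + 875 + 1,971 + 471 + 2,163 = 8,466.
Raw shares: Andrade 635,368.27; Sato 1,118,060.24; Okafor 513,814.45; Becker 1,157,403.75; Vance 276,578.98; Delacroix 1,270,149.32.
After rounding ($25): Andrade $635,375; Sato $1,118,050; Okafor $513,825; Becker $1,157,400; Vance $276,575; Delacroix $1,270,150. Sum = $4,971,375.
Rounded total matches; no reconciliation needed.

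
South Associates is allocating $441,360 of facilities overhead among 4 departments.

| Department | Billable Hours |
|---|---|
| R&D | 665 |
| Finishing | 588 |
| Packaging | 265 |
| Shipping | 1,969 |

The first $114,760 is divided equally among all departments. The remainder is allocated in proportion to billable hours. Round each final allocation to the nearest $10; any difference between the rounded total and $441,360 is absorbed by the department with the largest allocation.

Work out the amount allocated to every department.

Equal tier: $114,760 ÷ 4 = $28,690 apiece.
Remainder $326,600 by billable hours (total 3,487): R&D 62,285.35 → $62,290; Finishing 55,073.36 → $55,070; Packaging 24,820.48 → $24,820; Shipping 184,420.82 → $184,420.
Totals: R&D $28,690 + $62,290 = $90,980; Finishing $28,690 + $55,070 = $83,760; Packaging $28,690 + $24,820 = $53,510; Shipping $28,690 + $184,420 = $213,110.

R&D: $90,980 | Finishing: $83,760 | Packaging: $53,510 | Shipping: $213,110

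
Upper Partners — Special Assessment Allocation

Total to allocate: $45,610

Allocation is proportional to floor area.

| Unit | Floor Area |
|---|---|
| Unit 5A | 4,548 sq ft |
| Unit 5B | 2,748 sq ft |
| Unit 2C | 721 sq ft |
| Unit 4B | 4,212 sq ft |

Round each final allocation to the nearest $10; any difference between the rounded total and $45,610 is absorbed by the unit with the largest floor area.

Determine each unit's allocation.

Unit 5A: $16,960; Unit 5B: $10,250; Unit 2C: $2,690; Unit 4B: $15,710

Floor area total: 4,548 + 2,748 + 721 + 4,212 = 12,229.
Pro-rata amounts: Unit 5A 16,962.49; Unit 5B 10,249.10; Unit 2C 2,689.08; Unit 4B 15,709.32.
Rounded to nearest $10: Unit 5A $16,960; Unit 5B $10,250; Unit 2C $2,690; Unit 4B $15,710. Sum = $45,610.
Sum already equals the total — no adjustment.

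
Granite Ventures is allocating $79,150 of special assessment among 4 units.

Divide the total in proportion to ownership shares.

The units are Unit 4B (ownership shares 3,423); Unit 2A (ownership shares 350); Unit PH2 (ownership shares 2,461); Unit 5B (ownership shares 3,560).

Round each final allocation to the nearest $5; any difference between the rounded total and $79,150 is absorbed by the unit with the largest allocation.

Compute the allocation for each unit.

Unit 4B: $27,665; Unit 2A: $2,830; Unit PH2: $19,890; Unit 5B: $28,765

Total ownership shares = 9,794.
Raw shares: Unit 4B 3,423/9,794 × $79,150 = 27,662.90; Unit 2A 350/9,794 × $79,150 = 2,828.52; Unit PH2 2,461/9,794 × $79,150 = 19,888.52; Unit 5B 3,560/9,794 × $79,150 = 28,770.06.
After rounding ($5): Unit 4B $27,665; Unit 2A $2,830; Unit PH2 $19,890; Unit 5B $28,770. Sum = $79,155.
Difference $79,150 − $79,155 = −$5 applied to largest allocation (Unit 5B): Unit 5B becomes $28,765.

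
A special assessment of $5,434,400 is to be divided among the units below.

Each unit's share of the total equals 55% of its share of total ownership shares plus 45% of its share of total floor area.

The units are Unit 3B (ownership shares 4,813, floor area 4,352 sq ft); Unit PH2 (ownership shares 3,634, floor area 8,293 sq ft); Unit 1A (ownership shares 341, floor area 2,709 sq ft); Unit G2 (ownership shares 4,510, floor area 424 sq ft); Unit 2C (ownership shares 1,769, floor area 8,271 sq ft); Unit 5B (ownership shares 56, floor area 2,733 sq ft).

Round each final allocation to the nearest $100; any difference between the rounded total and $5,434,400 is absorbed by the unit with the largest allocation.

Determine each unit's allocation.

Unit 3B: $1,348,600 | Unit PH2: $1,475,400 | Unit 1A: $314,800 | Unit G2: $930,100 | Unit 2C: $1,104,900 | Unit 5B: $260,600

Totals — ownership shares 15,123, floor area 26,782.
Blended shares (55% ownership shares + 45% floor area): Unit 3B 0.2482; Unit PH2 0.2715; Unit 1A 0.0579; Unit G2 0.1711; Unit 2C 0.2033; Unit 5B 0.0480.
Raw shares: Unit 3B 1,348,628.24; Unit PH2 1,475,464.88; Unit 1A 314,755.84; Unit G2 930,075.15; Unit 2C 1,104,856.18; Unit 5B 260,619.70.
Rounded to nearest $100: Unit 3B $1,348,600; Unit PH2 $1,475,500; Unit 1A $314,800; Unit G2 $930,100; Unit 2C $1,104,900; Unit 5B $260,600. Sum = $5,434,500.
Difference $5,434,400 − $5,434,500 = −$100 applied to largest allocation (Unit PH2): Unit PH2 becomes $1,475,400.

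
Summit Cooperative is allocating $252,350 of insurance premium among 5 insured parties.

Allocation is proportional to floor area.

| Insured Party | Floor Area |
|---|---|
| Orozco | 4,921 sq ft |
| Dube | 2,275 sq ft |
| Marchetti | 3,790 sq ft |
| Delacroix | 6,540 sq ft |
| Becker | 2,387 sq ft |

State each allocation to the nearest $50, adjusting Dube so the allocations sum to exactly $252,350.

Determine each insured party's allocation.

Orozco: $62,350 | Dube: $28,800 | Marchetti: $48,050 | Delacroix: $82,900 | Becker: $30,250

Floor area total: 19,913.
Unrounded shares: Orozco 4,921/19,913 × $252,350 = 62,361.99; Dube 2,275/19,913 × $252,350 = 28,830.22; Marchetti 3,790/19,913 × $252,350 = 48,029.25; Delacroix 6,540/19,913 × $252,350 = 82,878.97; Becker 2,387/19,913 × $252,350 = 30,249.56.
At nearest $50: Orozco $62,350; Dube $28,850; Marchetti $48,050; Delacroix $82,900; Becker $30,250. Sum = $252,400.
Difference $252,350 − $252,400 = −$50 applied to Dube: Dube becomes $28,800.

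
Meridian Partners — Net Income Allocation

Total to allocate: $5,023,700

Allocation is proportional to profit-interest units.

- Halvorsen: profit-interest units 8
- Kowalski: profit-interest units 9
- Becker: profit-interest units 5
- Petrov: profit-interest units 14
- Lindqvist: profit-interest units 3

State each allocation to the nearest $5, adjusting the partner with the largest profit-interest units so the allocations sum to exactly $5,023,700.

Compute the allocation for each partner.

Halvorsen: $1,030,505 | Kowalski: $1,159,315 | Becker: $644,065 | Petrov: $1,803,375 | Lindqvist: $386,440

Combined profit-interest units = 8 + 9 + 5 + 14 + 3 = 39.
Pro-rata amounts: Halvorsen 1,030,502.56; Kowalski 1,159,315.38; Becker 644,064.10; Petrov 1,803,379.49; Lindqvist 386,438.46.
At nearest $5: Halvorsen $1,030,505; Kowalski $1,159,315; Becker $644,065; Petrov $1,803,380; Lindqvist $386,440. Sum = $5,023,705.
Difference $5,023,700 − $5,023,705 = −$5 applied to largest profit-interest units (Petrov): Petrov becomes $1,803,375.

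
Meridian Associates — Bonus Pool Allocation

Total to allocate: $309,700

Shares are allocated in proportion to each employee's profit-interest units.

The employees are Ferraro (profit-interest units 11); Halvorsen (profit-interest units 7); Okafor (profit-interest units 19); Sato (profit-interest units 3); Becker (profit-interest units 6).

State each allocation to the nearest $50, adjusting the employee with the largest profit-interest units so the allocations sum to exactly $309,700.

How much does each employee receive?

Combined profit-interest units = 11 + 7 + 19 + 3 + 6 = 46.
Unrounded shares: Ferraro 74,058.70; Halvorsen 47,128.26; Okafor 127,919.57; Sato 20,197.83; Becker 40,395.65.
Rounded to nearest $50: Ferraro $74,050; Halvorsen $47,150; Okafor $127,900; Sato $20,200; Becker $40,400. Sum = $309,700.
No rounding difference to absorb.

Ferraro: $74,050 · Halvorsen: $47,150 · Okafor: $127,900 · Sato: $20,200 · Becker: $40,400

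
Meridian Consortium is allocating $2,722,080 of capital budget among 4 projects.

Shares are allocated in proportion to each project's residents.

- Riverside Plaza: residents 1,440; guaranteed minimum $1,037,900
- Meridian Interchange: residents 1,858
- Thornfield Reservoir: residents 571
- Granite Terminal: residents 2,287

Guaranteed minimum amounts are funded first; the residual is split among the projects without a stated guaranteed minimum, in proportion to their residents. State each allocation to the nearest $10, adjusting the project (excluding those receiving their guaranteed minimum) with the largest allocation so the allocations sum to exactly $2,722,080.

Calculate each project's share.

Riverside Plaza: $1,037,900; Meridian Interchange: $663,530; Thornfield Reservoir: $203,920; Granite Terminal: $816,730

Guaranteed amounts: Riverside Plaza $1,037,900. Residual $1,684,180.
Residual split over remaining residents 4,716: Meridian Interchange 663,529.78 → $663,530; Thornfield Reservoir 203,915.77 → $203,920; Granite Terminal 816,734.45 → $816,730.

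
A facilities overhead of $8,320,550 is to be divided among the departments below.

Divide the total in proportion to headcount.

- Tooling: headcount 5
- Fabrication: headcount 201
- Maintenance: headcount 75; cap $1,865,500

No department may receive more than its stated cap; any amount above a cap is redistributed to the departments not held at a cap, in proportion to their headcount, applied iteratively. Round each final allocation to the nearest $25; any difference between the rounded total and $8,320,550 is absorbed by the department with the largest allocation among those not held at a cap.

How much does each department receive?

Tooling: $156,675 | Fabrication: $6,298,375 | Maintenance: $1,865,500

Headcount total: 281.
Unconstrained shares: Tooling 148,052.49; Fabrication 5,951,710.14; Maintenance 2,220,787.37.
Capped: Maintenance ($1,865,500); remaining pool $6,455,050 reallocated over remaining headcount 206.
Remaining shares: Tooling 156,675.97 → $156,675; Fabrication 6,298,374.03 → $6,298,375.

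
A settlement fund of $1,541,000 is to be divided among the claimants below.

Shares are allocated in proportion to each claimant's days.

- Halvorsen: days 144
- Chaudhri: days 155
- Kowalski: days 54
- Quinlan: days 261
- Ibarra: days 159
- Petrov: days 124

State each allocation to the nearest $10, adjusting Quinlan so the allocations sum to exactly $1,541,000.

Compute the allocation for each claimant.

Halvorsen: $247,380; Chaudhri: $266,280; Kowalski: $92,770; Quinlan: $448,390; Ibarra: $273,150; Petrov: $213,030

Days total: 897.
Proportional shares: Halvorsen 144/897 × $1,541,000 = 247,384.62; Chaudhri 155/897 × $1,541,000 = 266,282.05; Kowalski 54/897 × $1,541,000 = 92,769.23; Quinlan 261/897 × $1,541,000 = 448,384.62; Ibarra 159/897 × $1,541,000 = 273,153.85; Petrov 124/897 × $1,541,000 = 213,025.64.
After rounding ($10): Halvorsen $247,380; Chaudhri $266,280; Kowalski $92,770; Quinlan $448,380; Ibarra $273,150; Petrov $213,030. Sum = $1,540,990.
Difference $1,541,000 − $1,540,990 = +$10 applied to Quinlan: Quinlan becomes $448,390.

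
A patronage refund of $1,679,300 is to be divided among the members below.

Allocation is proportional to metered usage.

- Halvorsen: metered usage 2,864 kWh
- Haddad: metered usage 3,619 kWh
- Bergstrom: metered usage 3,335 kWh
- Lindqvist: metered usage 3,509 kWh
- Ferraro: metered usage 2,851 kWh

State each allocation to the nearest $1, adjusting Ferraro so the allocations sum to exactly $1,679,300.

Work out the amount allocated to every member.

Combined metered usage = 16,178.
Proportional shares: Halvorsen 2,864/16,178 × $1,679,300 = 297,287.38; Haddad 3,619/16,178 × $1,679,300 = 375,657.48; Bergstrom 3,335/16,178 × $1,679,300 = 346,177.87; Lindqvist 3,509/16,178 × $1,679,300 = 364,239.32; Ferraro 2,851/16,178 × $1,679,300 = 295,937.96.
After rounding ($1): Halvorsen $297,287; Haddad $375,657; Bergstrom $346,178; Lindqvist $364,239; Ferraro $295,938. Sum = $1,679,299.
Difference $1,679,300 − $1,679,299 = +$1 applied to Ferraro: Ferraro becomes $295,939.

Halvorsen: $297,287; Haddad: $375,657; Bergstrom: $346,178; Lindqvist: $364,239; Ferraro: $295,939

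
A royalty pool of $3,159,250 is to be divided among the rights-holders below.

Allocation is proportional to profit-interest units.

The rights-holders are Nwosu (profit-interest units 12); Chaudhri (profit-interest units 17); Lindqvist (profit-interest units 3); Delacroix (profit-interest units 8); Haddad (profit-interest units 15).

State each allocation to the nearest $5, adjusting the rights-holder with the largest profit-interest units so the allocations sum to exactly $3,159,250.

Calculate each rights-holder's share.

Nwosu: $689,290 | Chaudhri: $976,495 | Lindqvist: $172,325 | Delacroix: $459,525 | Haddad: $861,615

Combined profit-interest units = 12 + 17 + 3 + 8 + 15 = 55.
Unrounded shares: Nwosu 689,290.91; Chaudhri 976,495.45; Lindqvist 172,322.73; Delacroix 459,527.27; Haddad 861,613.64.
After rounding ($5): Nwosu $689,290; Chaudhri $976,495; Lindqvist $172,325; Delacroix $459,525; Haddad $861,615. Sum = $3,159,250.
Rounded total matches; no reconciliation needed.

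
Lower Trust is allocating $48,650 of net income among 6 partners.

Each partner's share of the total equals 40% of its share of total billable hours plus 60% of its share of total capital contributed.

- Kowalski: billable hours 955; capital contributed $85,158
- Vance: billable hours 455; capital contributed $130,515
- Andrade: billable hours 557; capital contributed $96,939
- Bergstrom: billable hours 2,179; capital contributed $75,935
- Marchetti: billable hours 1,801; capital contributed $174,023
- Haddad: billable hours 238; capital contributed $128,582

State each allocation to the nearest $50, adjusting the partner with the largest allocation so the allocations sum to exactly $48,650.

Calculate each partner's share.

Kowalski: $6,600; Vance: $6,950; Andrade: $5,850; Bergstrom: $10,050; Marchetti: $13,000; Haddad: $6,200

Totals — billable hours 6,185, capital contributed 691,152.
Combined weights (40% billable hours + 60% capital contributed): Kowalski 0.1357; Vance 0.1427; Andrade 0.1202; Bergstrom 0.2068; Marchetti 0.2675; Haddad 0.1270.
Raw shares: Kowalski 6,601.29; Vance 6,943.73; Andrade 5,846.61; Bergstrom 10,062.86; Marchetti 13,016.18; Haddad 6,179.34.
At nearest $50: Kowalski $6,600; Vance $6,950; Andrade $5,850; Bergstrom $10,050; Marchetti $13,000; Haddad $6,200. Sum = $48,650.
No rounding difference to absorb.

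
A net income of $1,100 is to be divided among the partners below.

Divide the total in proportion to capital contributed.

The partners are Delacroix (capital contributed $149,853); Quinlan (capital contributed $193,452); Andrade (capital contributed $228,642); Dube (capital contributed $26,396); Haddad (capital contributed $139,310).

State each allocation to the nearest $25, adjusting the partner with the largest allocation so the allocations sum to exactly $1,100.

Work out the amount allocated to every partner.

Total capital contributed = 737,653.
Raw shares: Delacroix 149,853/737,653 × $1,100 = 223.46; Quinlan 193,452/737,653 × $1,100 = 288.48; Andrade 228,642/737,653 × $1,100 = 340.95; Dube 26,396/737,653 × $1,100 = 39.36; Haddad 139,310/737,653 × $1,100 = 207.74.
After rounding ($25): Delacroix $225; Quinlan $300; Andrade $350; Dube $50; Haddad $200. Sum = $1,125.
Difference $1,100 − $1,125 = −$25 applied to largest allocation (Andrade): Andrade becomes $325.

Delacroix: $225; Quinlan: $300; Andrade: $325; Dube: $50; Haddad: $200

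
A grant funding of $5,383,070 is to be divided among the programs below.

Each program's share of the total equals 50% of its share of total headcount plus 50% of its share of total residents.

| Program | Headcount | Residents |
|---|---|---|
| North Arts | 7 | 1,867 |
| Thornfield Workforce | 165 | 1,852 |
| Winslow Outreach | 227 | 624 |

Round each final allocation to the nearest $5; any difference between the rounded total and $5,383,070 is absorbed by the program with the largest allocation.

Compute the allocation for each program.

North Arts: $1,204,275 | Thornfield Workforce: $2,260,800 | Winslow Outreach: $1,917,995

Totals — headcount 399, residents 4,343.
Blended shares (50% headcount + 50% residents): North Arts 0.2237; Thornfield Workforce 0.4200; Winslow Outreach 0.3563.
Unrounded shares: North Arts 1,204,276.29; Thornfield Workforce 2,260,801.05; Winslow Outreach 1,917,992.66.
Rounded to nearest $5: North Arts $1,204,275; Thornfield Workforce $2,260,800; Winslow Outreach $1,917,995. Sum = $5,383,070.
No rounding difference to absorb.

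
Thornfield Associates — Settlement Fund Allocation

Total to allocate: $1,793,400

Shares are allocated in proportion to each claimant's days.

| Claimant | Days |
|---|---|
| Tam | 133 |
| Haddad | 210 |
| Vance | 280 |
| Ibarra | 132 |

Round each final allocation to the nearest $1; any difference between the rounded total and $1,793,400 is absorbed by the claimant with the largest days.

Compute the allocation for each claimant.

Sum of days: 133 + 210 + 280 + 132 = 755.
Pro-rata amounts: Tam 315,923.44; Haddad 498,826.49; Vance 665,101.99; Ibarra 313,548.08.
Rounded to nearest $1: Tam $315,923; Haddad $498,826; Vance $665,102; Ibarra $313,548. Sum = $1,793,399.
Difference $1,793,400 − $1,793,399 = +$1 applied to largest days (Vance): Vance becomes $665,103.

Tam: $315,923; Haddad: $498,826; Vance: $665,103; Ibarra: $313,548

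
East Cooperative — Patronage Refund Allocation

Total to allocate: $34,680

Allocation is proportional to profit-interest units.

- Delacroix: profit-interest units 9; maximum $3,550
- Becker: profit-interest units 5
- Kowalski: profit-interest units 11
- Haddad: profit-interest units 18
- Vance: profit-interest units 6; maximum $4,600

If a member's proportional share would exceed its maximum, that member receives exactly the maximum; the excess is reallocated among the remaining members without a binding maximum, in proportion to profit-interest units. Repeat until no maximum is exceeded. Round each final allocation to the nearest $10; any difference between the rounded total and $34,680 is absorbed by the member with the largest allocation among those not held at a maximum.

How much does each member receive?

Delacroix: $3,550 · Becker: $3,900 · Kowalski: $8,580 · Haddad: $14,050 · Vance: $4,600

Total profit-interest units = 49.
Proportional shares (ignoring caps): Delacroix 6,369.80; Becker 3,538.78; Kowalski 7,785.31; Haddad 12,739.59; Vance 4,246.53.
Cap binds for Delacroix ($3,550); remaining pool $31,130 reallocated over remaining profit-interest units 40.
Cap binds for Vance ($4,600); remaining pool $26,530 reallocated over remaining profit-interest units 34.
Remaining shares: Becker 3,901.47 → $3,900; Kowalski 8,583.24 → $8,580; Haddad 14,045.29 → $14,050.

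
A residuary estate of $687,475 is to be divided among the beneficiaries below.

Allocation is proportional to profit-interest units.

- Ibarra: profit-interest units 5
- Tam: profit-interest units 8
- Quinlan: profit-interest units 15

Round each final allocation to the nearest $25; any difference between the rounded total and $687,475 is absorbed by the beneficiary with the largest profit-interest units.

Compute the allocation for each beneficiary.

Ibarra: $122,775 | Tam: $196,425 | Quinlan: $368,275

Total profit-interest units = 28.
Pro-rata amounts: Ibarra 5/28 × $687,475 = 122,763.39; Tam 8/28 × $687,475 = 196,421.43; Quinlan 15/28 × $687,475 = 368,290.18.
At nearest $25: Ibarra $122,775; Tam $196,425; Quinlan $368,300. Sum = $687,500.
Difference $687,475 − $687,500 = −$25 applied to largest profit-interest units (Quinlan): Quinlan becomes $368,275.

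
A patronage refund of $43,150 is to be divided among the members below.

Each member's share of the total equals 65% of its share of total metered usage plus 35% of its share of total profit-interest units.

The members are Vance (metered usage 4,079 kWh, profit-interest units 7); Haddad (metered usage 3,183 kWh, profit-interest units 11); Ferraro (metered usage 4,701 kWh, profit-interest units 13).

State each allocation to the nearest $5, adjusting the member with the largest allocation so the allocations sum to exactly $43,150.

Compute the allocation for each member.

Totals — metered usage 11,963, profit-interest units 31.
Combined weights (65% metered usage + 35% profit-interest units): Vance 0.3007; Haddad 0.2971; Ferraro 0.4022.
Proportional shares: Vance 12,973.54; Haddad 12,821.56; Ferraro 17,354.90.
At nearest $5: Vance $12,975; Haddad $12,820; Ferraro $17,355. Sum = $43,150.
No rounding difference to absorb.

Vance: $12,975 · Haddad: $12,820 · Ferraro: $17,355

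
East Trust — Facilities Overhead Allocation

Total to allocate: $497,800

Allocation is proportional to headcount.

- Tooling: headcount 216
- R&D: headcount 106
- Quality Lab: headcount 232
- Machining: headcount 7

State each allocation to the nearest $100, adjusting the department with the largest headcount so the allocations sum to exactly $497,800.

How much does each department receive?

Headcount total: 561.
Raw shares: Tooling 216/561 × $497,800 = 191,666.31; R&D 106/561 × $497,800 = 94,058.47; Quality Lab 232/561 × $497,800 = 205,863.81; Machining 7/561 × $497,800 = 6,211.41.
At nearest $100: Tooling $191,700; R&D $94,100; Quality Lab $205,900; Machining $6,200. Sum = $497,900.
Difference $497,800 − $497,900 = −$100 applied to largest headcount (Quality Lab): Quality Lab becomes $205,800.

Tooling: $191,700; R&D: $94,100; Quality Lab: $205,800; Machining: $6,200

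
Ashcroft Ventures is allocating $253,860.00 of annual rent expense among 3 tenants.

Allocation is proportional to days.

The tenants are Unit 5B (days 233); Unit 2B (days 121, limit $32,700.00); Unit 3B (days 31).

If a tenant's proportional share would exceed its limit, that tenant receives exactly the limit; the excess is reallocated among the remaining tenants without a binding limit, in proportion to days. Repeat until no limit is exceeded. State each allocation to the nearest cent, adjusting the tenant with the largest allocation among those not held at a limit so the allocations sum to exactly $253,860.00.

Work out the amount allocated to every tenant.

Total days = 385.
Proportional shares (ignoring caps): Unit 5B 153,634.7532; Unit 2B 79,784.5714; Unit 3B 20,440.6753.
Held at cap: Unit 2B ($32,700.00); remaining pool $221,160.00 reallocated over remaining days 264.
Redistributed shares: Unit 5B 195,190.4545 → $195,190.45; Unit 3B 25,969.5455 → $25,969.55.

Unit 5B: $195,190.45; Unit 2B: $32,700.00; Unit 3B: $25,969.55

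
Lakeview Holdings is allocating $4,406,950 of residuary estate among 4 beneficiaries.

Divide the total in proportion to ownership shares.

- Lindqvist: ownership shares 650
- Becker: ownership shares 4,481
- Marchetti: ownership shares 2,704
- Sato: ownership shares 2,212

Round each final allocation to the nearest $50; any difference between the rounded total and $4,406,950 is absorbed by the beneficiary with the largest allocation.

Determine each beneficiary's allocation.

Combined ownership shares = 10,047.
Pro-rata amounts: Lindqvist 650/10,047 × $4,406,950 = 285,111.72; Becker 4,481/10,047 × $4,406,950 = 1,965,516.37; Marchetti 2,704/10,047 × $4,406,950 = 1,186,064.78; Sato 2,212/10,047 × $4,406,950 = 970,257.13.
Rounded to nearest $50: Lindqvist $285,100; Becker $1,965,500; Marchetti $1,186,050; Sato $970,250. Sum = $4,406,900.
Difference $4,406,950 − $4,406,900 = +$50 applied to largest allocation (Becker): Becker becomes $1,965,550.

Lindqvist: $285,100 · Becker: $1,965,550 · Marchetti: $1,186,050 · Sato: $970,250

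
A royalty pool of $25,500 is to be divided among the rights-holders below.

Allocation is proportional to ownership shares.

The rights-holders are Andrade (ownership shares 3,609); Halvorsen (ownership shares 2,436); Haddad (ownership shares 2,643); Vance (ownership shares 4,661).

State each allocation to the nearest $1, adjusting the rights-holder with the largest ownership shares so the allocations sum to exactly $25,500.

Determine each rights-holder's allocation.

Andrade: $6,894 · Halvorsen: $4,653 · Haddad: $5,049 · Vance: $8,904

Total ownership shares = 3,609 + 2,436 + 2,643 + 4,661 = 13,349.
Proportional shares: Andrade 6,894.11; Halvorsen 4,653.38; Haddad 5,048.81; Vance 8,903.70.
Rounded to nearest $1: Andrade $6,894; Halvorsen $4,653; Haddad $5,049; Vance $8,904. Sum = $25,500.
Rounded total matches; no reconciliation needed.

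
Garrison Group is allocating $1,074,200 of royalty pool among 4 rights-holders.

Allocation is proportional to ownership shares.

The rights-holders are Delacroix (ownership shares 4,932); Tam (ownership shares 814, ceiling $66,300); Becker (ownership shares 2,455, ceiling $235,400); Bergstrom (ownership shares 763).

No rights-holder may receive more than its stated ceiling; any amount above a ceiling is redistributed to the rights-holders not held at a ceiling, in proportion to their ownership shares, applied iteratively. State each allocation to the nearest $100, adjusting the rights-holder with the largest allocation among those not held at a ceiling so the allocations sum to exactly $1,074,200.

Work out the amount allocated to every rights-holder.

Delacroix: $669,000; Tam: $66,300; Becker: $235,400; Bergstrom: $103,500

Ownership shares total: 8,964.
Proportional shares (ignoring caps): Delacroix 591,025.70; Tam 97,545.60; Becker 294,194.67; Bergstrom 91,434.02.
Cap binds for Tam ($66,300), Becker ($235,400); remaining pool $772,500 reallocated over remaining ownership shares 5,695.
Redistributed shares: Delacroix 669,002.63 → $669,000; Bergstrom 103,497.37 → $103,500.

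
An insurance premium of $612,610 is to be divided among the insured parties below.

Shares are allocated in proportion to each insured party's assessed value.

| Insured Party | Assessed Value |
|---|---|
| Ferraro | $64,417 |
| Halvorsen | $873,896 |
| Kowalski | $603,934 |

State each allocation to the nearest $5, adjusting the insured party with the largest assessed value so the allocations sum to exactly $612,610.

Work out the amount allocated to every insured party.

Assessed value total: 1,542,247.
Raw shares: Ferraro 64,417/1,542,247 × $612,610 = 25,587.66; Halvorsen 873,896/1,542,247 × $612,610 = 347,128.20; Kowalski 603,934/1,542,247 × $612,610 = 239,894.13.
At nearest $5: Ferraro $25,590; Halvorsen $347,130; Kowalski $239,895. Sum = $612,615.
Difference $612,610 − $612,615 = −$5 applied to largest assessed value (Halvorsen): Halvorsen becomes $347,125.

Ferraro: $25,590 | Halvorsen: $347,125 | Kowalski: $239,895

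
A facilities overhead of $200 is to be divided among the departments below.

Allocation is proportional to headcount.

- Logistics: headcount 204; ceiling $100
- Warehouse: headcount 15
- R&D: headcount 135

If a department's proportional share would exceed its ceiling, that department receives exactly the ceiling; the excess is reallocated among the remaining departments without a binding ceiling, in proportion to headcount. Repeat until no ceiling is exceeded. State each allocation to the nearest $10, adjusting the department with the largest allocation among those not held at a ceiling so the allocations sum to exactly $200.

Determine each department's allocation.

Total headcount = 354.
Proportional shares (ignoring caps): Logistics 115.25; Warehouse 8.47; R&D 76.27.
Held at cap: Logistics ($100); balance $100 reallocated over remaining headcount 150.
Redistributed shares: Warehouse 10.00 → $10; R&D 90.00 → $90.

Logistics: $100 | Warehouse: $10 | R&D: $90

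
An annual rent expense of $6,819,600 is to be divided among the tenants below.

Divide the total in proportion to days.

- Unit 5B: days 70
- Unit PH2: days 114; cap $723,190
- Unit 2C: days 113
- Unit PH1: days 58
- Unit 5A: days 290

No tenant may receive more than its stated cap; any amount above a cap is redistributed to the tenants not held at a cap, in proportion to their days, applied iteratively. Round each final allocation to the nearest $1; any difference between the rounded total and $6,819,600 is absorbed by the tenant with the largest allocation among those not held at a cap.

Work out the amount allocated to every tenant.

Unit 5B: $803,670 | Unit PH2: $723,190 | Unit 2C: $1,297,353 | Unit PH1: $665,898 | Unit 5A: $3,329,489

Total days = 645.
Proportional shares (ignoring caps): Unit 5B 740,111.63; Unit PH2 1,205,324.65; Unit 2C 1,194,751.63; Unit PH1 613,235.35; Unit 5A 3,066,176.74.
Held at cap: Unit PH2 ($723,190); balance $6,096,410 reallocated over remaining days 531.
Redistributed shares: Unit 5B 803,669.87 → $803,670; Unit 2C 1,297,352.79 → $1,297,353; Unit PH1 665,897.89 → $665,898; Unit 5A 3,329,489.45 → $3,329,489.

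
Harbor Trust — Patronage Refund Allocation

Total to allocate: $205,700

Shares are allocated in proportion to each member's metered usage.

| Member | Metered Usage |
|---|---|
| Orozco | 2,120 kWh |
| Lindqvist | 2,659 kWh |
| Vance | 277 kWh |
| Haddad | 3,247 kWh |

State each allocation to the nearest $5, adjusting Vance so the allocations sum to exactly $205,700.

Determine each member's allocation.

Sum of metered usage: 8,303.
Unrounded shares: Orozco 2,120/8,303 × $205,700 = 52,521.26; Lindqvist 2,659/8,303 × $205,700 = 65,874.54; Vance 277/8,303 × $205,700 = 6,862.45; Haddad 3,247/8,303 × $205,700 = 80,441.76.
Rounded to nearest $5: Orozco $52,520; Lindqvist $65,875; Vance $6,860; Haddad $80,440. Sum = $205,695.
Difference $205,700 − $205,695 = +$5 applied to Vance: Vance becomes $6,865.

Orozco: $52,520 · Lindqvist: $65,875 · Vance: $6,865 · Haddad: $80,440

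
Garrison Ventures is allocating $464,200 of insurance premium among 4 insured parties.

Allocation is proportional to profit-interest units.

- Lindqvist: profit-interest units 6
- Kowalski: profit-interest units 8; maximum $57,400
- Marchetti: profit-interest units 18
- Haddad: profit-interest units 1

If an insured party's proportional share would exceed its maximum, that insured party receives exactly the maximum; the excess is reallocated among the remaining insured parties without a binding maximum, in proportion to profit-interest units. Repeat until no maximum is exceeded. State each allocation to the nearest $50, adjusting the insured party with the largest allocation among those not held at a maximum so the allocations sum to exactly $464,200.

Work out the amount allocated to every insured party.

Profit-interest units total: 33.
Proportional shares (ignoring caps): Lindqvist 84,400.00; Kowalski 112,533.33; Marchetti 253,200.00; Haddad 14,066.67.
Cap binds for Kowalski ($57,400); balance $406,800 reallocated over remaining profit-interest units 25.
Remaining shares: Lindqvist 97,632.00 → $97,650; Marchetti 292,896.00 → $292,900; Haddad 16,272.00 → $16,250.

Lindqvist: $97,650 | Kowalski: $57,400 | Marchetti: $292,900 | Haddad: $16,250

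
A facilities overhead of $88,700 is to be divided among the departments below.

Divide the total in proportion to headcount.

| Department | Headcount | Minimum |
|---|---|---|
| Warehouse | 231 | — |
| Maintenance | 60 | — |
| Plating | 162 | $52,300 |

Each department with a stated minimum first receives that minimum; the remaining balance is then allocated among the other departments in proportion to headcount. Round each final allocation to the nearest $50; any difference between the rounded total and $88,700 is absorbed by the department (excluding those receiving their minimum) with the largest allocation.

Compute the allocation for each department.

Fund the minimums — Plating $52,300. Residual $36,400.
Residual split over remaining headcount 291: Warehouse 28,894.85 → $28,900; Maintenance 7,505.15 → $7,500.

Warehouse: $28,900; Maintenance: $7,500; Plating: $52,300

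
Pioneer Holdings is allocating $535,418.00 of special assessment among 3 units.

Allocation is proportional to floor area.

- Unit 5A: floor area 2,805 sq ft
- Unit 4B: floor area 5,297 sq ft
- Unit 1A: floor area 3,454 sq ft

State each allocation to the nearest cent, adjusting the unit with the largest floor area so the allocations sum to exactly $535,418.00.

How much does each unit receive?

Unit 5A: $129,962.57; Unit 4B: $245,423.09; Unit 1A: $160,032.34

Total floor area = 2,805 + 5,297 + 3,454 = 11,556.
Pro-rata amounts: Unit 5A 129,962.5727; Unit 4B 245,423.0829; Unit 1A 160,032.3444.
At nearest cent: Unit 5A $129,962.57; Unit 4B $245,423.08; Unit 1A $160,032.34. Sum = $535,417.99.
Difference $535,418.00 − $535,417.99 = +$0.01 applied to largest floor area (Unit 4B): Unit 4B becomes $245,423.09.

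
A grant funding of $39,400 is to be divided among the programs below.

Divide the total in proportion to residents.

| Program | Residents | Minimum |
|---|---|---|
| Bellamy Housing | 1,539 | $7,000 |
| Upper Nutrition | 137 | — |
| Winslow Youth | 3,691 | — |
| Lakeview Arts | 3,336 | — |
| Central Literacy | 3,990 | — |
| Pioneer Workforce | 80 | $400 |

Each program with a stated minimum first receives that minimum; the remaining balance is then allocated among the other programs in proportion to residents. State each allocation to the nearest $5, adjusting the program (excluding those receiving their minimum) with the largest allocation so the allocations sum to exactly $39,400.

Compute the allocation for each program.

Fund the minimums — Bellamy Housing $7,000; Pioneer Workforce $400. Balance $32,000.
Balance split over remaining residents 11,154: Upper Nutrition 393.04 → $395; Winslow Youth 10,589.21 → $10,590; Lakeview Arts 9,570.74 → $9,570; Central Literacy 11,447.01 → $11,445.

Bellamy Housing: $7,000 | Upper Nutrition: $395 | Winslow Youth: $10,590 | Lakeview Arts: $9,570 | Central Literacy: $11,445 | Pioneer Workforce: $400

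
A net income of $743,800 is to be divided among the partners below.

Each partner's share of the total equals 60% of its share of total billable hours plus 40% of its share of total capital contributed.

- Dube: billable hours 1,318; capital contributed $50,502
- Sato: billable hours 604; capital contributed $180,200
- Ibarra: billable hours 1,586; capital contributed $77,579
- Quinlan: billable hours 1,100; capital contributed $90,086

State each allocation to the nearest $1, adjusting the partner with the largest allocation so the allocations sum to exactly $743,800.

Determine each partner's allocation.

Dube: $165,364 · Sato: $193,079 · Ibarra: $211,543 · Quinlan: $173,814

Totals — billable hours 4,608, capital contributed 398,367.
Blended shares (60% billable hours + 40% capital contributed): Dube 0.2223; Sato 0.2596; Ibarra 0.2844; Quinlan 0.2337.
Pro-rata amounts: Dube 165,364.30; Sato 193,078.96; Ibarra 211,542.25; Quinlan 173,814.49.
At nearest $1: Dube $165,364; Sato $193,079; Ibarra $211,542; Quinlan $173,814. Sum = $743,799.
Difference $743,800 − $743,799 = +$1 applied to largest allocation (Ibarra): Ibarra becomes $211,543.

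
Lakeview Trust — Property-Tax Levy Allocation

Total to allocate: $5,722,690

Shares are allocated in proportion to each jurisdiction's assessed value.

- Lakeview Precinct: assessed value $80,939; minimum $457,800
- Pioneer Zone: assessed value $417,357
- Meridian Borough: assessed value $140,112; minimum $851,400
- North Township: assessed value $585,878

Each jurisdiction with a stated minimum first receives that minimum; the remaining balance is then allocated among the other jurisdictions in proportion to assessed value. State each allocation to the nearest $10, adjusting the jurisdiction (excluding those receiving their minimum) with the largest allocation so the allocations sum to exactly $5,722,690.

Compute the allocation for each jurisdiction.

Lakeview Precinct: $457,800 · Pioneer Zone: $1,836,060 · Meridian Borough: $851,400 · North Township: $2,577,430

Minimums first: Lakeview Precinct $457,800; Meridian Borough $851,400. Remaining pool $4,413,490.
Remaining pool split over remaining assessed value 1,003,235: Pioneer Zone 1,836,061.29 → $1,836,060; North Township 2,577,428.71 → $2,577,430.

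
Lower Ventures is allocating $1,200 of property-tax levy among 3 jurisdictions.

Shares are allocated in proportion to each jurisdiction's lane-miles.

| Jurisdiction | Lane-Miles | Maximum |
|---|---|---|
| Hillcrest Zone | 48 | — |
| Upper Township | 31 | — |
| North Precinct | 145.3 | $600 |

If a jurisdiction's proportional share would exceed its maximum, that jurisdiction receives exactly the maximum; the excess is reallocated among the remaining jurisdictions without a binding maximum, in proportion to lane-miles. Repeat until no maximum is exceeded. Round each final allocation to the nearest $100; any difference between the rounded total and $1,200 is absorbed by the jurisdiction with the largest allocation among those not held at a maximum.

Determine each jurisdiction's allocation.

Hillcrest Zone: $400 | Upper Township: $200 | North Precinct: $600

Lane-miles total: 224.3.
Unconstrained shares: Hillcrest Zone 256.80; Upper Township 165.85; North Precinct 777.35.
Cap binds for North Precinct ($600); remaining pool $600 reallocated over remaining lane-miles 79.
Redistributed shares: Hillcrest Zone 364.56 → $400; Upper Township 235.44 → $200.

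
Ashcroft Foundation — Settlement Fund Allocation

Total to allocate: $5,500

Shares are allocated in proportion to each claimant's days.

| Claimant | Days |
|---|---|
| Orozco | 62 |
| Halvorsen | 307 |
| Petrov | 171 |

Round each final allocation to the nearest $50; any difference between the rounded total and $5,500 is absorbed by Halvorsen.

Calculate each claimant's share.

Orozco: $650 | Halvorsen: $3,100 | Petrov: $1,750

Sum of days: 540.
Unrounded shares: Orozco 62/540 × $5,500 = 631.48; Halvorsen 307/540 × $5,500 = 3,126.85; Petrov 171/540 × $5,500 = 1,741.67.
After rounding ($50): Orozco $650; Halvorsen $3,150; Petrov $1,750. Sum = $5,550.
Difference $5,500 − $5,550 = −$50 applied to Halvorsen: Halvorsen becomes $3,100.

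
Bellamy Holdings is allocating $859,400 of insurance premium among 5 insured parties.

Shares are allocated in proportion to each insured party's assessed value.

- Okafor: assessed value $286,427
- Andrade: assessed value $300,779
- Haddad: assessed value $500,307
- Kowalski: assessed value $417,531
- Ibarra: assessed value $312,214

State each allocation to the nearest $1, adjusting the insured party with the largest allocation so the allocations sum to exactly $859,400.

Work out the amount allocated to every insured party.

Okafor: $135,454; Andrade: $142,241; Haddad: $236,601; Kowalski: $197,455; Ibarra: $147,649

Assessed value total: 1,817,258.
Proportional shares: Okafor 286,427/1,817,258 × $859,400 = 135,454.27; Andrade 300,779/1,817,258 × $859,400 = 142,241.48; Haddad 500,307/1,817,258 × $859,400 = 236,600.33; Kowalski 417,531/1,817,258 × $859,400 = 197,454.70; Ibarra 312,214/1,817,258 × $859,400 = 147,649.21.
After rounding ($1): Okafor $135,454; Andrade $142,241; Haddad $236,600; Kowalski $197,455; Ibarra $147,649. Sum = $859,399.
Difference $859,400 − $859,399 = +$1 applied to largest allocation (Haddad): Haddad becomes $236,601.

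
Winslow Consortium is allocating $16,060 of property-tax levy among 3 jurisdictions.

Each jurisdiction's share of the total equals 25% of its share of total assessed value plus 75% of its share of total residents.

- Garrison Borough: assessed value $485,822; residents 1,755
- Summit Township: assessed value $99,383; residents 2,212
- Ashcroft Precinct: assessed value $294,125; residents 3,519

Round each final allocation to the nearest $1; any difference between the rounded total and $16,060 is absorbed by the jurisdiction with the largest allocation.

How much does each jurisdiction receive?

Garrison Borough: $5,042 | Summit Township: $4,013 | Ashcroft Precinct: $7,005

Assessed value total 879,330; residents total 7,486.
Combined weights (25% assessed value + 75% residents): Garrison Borough 0.3140; Summit Township 0.2499; Ashcroft Precinct 0.4362.
Unrounded shares: Garrison Borough 5,042.05; Summit Township 4,012.90; Ashcroft Precinct 7,005.05.
At nearest $1: Garrison Borough $5,042; Summit Township $4,013; Ashcroft Precinct $7,005. Sum = $16,060.
Sum already equals the total — no adjustment.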